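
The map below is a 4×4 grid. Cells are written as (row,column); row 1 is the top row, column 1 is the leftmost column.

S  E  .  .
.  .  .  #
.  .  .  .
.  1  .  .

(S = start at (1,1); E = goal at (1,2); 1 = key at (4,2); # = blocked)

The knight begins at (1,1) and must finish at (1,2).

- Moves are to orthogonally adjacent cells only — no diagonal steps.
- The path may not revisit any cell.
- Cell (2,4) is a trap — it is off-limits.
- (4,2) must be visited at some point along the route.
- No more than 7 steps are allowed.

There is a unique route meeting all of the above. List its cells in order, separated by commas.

(1,1), (2,1), (3,1), (4,1), (4,2), (3,2), (2,2), (1,2)

Any route must reach (4,2) and still end at (1,2) within 7 moves, so the order of the required stops is forced.
Route from (1,1): down 3 to (4,1), right 1 to (4,2), up 3 to (1,2) — 7 moves in all.
Check: all required cells visited; 7 ≤ 7 moves.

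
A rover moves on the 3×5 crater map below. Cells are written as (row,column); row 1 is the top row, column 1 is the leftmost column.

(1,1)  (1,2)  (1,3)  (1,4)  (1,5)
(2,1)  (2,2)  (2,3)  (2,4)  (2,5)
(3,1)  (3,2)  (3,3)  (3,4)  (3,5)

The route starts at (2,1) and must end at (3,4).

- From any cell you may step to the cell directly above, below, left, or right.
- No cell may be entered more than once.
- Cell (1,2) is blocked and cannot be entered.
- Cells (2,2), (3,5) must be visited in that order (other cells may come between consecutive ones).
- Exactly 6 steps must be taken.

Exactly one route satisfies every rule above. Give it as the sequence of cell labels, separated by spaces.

The waypoints must appear in the order (2,2), (3,5), with no cell reused.
Route from (2,1): 4× right (reaching (2,5)), down to (3,5), left to (3,4) — 6 moves in all.
Check: order respected ((2,2) at step 1, (3,5) at step 5); 6 moves as required.

(2,1) (2,2) (2,3) (2,4) (2,5) (3,5) (3,4)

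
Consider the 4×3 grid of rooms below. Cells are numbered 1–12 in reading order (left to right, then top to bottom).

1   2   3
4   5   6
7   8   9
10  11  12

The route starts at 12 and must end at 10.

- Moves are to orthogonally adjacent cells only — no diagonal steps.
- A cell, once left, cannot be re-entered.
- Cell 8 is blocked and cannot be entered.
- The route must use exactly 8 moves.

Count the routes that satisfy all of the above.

3

Need simple routes of exactly 8 moves from 12 to 10 (Manhattan distance 2, so 3 moves are spent on a detour and 3 undoing it).
Enumerating: 12 9 6 3 2 5 4 7 10 | 12 9 6 3 2 1 4 7 10 | 12 9 6 5 2 1 4 7 10.
That gives 3 routes.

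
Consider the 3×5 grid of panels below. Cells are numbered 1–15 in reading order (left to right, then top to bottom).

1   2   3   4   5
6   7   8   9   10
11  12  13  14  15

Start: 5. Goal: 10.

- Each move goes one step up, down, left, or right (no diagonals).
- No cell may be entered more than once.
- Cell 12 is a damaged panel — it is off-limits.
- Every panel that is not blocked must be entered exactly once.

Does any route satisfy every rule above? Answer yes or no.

Cell 11 has only one open neighbour but is neither the start nor the goal, so a Hamiltonian route would have to both enter and leave it through the same neighbour — impossible without revisiting.

no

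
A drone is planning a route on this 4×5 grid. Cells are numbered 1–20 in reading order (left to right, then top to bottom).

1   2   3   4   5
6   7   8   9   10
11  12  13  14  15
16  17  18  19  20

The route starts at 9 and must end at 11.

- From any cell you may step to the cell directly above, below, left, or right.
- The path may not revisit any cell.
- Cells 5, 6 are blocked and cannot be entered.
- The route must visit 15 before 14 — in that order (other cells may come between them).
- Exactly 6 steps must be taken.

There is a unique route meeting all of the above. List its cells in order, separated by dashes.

9 - 10 - 15 - 14 - 13 - 12 - 11

The waypoints must appear in the order 15, 14, with no cell reused.
Route from 9: right 1 to 10, down 1 to 15, left 4 to 11 — 6 moves in all.
Check: order respected (15 at step 2, 14 at step 3); 6 moves as required.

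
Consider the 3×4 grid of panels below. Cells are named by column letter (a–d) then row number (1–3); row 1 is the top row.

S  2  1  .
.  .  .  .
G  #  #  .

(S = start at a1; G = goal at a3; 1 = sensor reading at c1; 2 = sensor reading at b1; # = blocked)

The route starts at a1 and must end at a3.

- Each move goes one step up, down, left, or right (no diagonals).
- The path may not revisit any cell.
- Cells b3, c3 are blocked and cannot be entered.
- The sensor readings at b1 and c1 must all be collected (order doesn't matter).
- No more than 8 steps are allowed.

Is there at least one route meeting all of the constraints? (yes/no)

One route that works: a1 → b1 → c1 → c2 → b2 → a2 → a3.

yes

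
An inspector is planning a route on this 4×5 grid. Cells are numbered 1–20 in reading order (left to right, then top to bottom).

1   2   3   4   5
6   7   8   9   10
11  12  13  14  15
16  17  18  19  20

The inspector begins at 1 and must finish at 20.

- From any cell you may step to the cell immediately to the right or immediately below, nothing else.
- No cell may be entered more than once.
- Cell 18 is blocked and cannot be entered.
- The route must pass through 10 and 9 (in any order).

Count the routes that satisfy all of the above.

A right/down-only route from 1 to 20 makes exactly 3 down-moves and 4 right-moves in some order.
With no other constraints that would be C(7,3) = 35 routes.
A monotone route can only reach the required cells in the order 9, 10, so split there and multiply the segment counts (each segment already excludes blocked cells): 1→9: 4; 9→10: 1; 10→20: 1; product = 4.
That gives 4 routes.

4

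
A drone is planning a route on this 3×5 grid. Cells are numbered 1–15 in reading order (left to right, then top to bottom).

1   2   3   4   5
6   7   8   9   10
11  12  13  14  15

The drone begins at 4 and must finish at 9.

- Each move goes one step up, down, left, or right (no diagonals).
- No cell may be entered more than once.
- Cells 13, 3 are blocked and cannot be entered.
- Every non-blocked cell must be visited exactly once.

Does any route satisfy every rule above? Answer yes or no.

no

Colour the cells like a checkerboard: each orthogonal step flips colour, so a Hamiltonian route alternates colours. Here there are 6 cells of one colour and 7 of the other, with start on the opposite colour to the goal — the counts and endpoints can't be arranged into an alternating sequence of length 13, so no Hamiltonian route exists.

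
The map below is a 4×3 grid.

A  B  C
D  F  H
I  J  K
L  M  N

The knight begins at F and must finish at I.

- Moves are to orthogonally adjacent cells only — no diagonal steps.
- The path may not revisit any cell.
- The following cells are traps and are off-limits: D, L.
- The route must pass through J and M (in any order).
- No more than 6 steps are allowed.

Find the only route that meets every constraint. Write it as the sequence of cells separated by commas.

The budget equals the shortest possible length, so every move has to be on a shortest route through the required cells.
Route from F: right to H, 2× down (reaching N), left to M, up to J, left to I — 6 moves in all.
Check: all required cells visited; 6 ≤ 6 moves.

F, H, K, N, M, J, I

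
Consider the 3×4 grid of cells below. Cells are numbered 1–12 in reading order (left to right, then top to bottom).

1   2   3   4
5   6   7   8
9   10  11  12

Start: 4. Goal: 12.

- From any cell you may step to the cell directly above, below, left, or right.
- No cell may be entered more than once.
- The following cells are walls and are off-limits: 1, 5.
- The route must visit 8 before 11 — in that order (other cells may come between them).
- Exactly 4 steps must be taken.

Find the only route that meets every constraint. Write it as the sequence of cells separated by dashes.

4 - 8 - 7 - 11 - 12

The waypoints must appear in the order 8, 11, with no cell reused.
Route from 4: down to 8, left to 7, down to 11, right to 12 — 4 moves in all.
Check: order respected (8 at step 1, 11 at step 3); 4 moves as required.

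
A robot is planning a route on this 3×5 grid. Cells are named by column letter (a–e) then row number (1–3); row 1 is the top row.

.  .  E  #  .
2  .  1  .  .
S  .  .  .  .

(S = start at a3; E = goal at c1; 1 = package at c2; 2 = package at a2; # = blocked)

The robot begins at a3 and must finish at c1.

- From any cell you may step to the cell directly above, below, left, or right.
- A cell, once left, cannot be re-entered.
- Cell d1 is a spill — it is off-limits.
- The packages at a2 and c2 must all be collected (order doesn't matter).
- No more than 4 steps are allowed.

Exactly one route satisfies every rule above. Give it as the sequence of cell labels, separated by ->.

a3 -> a2 -> b2 -> c2 -> c1

The budget equals the shortest possible length, so every move has to be on a shortest route through the required cells.
Route from a3: up 1 to a2, right 2 to c2, up 1 to c1 — 4 moves in all.
Check: all required cells visited; 4 ≤ 4 moves.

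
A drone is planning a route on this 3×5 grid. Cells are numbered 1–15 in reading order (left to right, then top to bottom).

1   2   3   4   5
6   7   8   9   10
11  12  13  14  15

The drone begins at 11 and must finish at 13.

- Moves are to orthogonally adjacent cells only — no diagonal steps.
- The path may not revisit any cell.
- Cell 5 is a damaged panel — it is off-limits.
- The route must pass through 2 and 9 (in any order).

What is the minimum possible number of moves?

Any route passes through 2 and 9 in some order between 11 and 13. Summing Manhattan distances along each leg and taking the cheapest ordering (11 → 2 → 9 → 13) gives a lower bound of 3 + 3 + 2 = 8 moves.
A route of 8 moves achieves this: 11 → 6 → 1 → 2 → 7 → 8 → 9 → 14 → 13.
Since 8 matches the lower bound, it is optimal.

8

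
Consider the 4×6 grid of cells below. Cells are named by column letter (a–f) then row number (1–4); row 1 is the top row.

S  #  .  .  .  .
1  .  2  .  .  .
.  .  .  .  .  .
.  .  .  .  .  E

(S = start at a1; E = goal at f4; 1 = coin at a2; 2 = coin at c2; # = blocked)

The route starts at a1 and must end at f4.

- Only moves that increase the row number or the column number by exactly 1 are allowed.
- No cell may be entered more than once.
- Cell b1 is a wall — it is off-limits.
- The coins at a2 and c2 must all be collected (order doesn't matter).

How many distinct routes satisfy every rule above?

10

A right/down-only route from a1 to f4 makes exactly 3 down-moves and 5 right-moves in some order.
With no other constraints that would be C(8,3) = 56 routes.
A monotone route can only reach the required cells in the order a2, c2, so split there and multiply the segment counts (each segment already excludes blocked cells): a1→a2: 1; a2→c2: 1; c2→f4: 10; product = 10.
That gives 10 routes.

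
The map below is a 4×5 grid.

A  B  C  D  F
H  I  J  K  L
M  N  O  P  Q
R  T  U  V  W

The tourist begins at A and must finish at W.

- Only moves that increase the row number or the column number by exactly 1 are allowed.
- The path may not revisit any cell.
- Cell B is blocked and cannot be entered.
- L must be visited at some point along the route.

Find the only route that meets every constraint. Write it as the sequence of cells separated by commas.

A, H, I, J, K, L, Q, W

Moves only go right or down, so the column and row indices never decrease.
Route from A: down to H, 4× right (reaching L), 2× down (reaching W) — 7 moves in all.
Check: all required cells visited.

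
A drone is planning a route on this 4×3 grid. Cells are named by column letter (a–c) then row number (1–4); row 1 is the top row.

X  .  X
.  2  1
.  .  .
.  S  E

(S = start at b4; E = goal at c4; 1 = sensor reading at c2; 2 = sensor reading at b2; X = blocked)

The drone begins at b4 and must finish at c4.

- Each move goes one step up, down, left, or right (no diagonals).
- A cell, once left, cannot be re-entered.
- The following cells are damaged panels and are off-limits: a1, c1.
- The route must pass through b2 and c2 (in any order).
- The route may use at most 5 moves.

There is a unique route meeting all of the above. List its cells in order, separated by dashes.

b4 - b3 - b2 - c2 - c3 - c4

The budget equals the shortest possible length, so every move has to be on a shortest route through the required cells.
Route from b4: up 2 to b2, right 1 to c2, down 2 to c4 — 5 moves in all.
Check: all required cells visited; 5 ≤ 5 moves.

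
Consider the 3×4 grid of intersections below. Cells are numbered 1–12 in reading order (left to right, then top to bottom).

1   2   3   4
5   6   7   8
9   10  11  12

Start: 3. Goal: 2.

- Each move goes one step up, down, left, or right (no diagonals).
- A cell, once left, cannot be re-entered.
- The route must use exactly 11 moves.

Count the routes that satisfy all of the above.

1

Need simple routes of exactly 11 moves from 3 to 2 (Manhattan distance 1, so 5 moves are spent on a detour and 5 undoing it).
Enumerating: 3 4 8 12 11 7 6 10 9 5 1 2.
That gives 1 route.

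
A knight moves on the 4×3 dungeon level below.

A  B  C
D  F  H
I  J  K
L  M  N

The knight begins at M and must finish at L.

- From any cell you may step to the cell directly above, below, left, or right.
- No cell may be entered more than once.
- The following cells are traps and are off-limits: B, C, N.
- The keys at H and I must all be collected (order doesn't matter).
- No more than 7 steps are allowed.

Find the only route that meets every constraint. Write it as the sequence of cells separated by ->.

Any route must reach H and I and still end at L within 7 moves, so the order of the required stops is forced.
Route from M: up to J, right to K, up to H, 2× left (reaching D), 2× down (reaching L) — 7 moves in all.
Check: all required cells visited; 7 ≤ 7 moves.

M -> J -> K -> H -> F -> D -> I -> L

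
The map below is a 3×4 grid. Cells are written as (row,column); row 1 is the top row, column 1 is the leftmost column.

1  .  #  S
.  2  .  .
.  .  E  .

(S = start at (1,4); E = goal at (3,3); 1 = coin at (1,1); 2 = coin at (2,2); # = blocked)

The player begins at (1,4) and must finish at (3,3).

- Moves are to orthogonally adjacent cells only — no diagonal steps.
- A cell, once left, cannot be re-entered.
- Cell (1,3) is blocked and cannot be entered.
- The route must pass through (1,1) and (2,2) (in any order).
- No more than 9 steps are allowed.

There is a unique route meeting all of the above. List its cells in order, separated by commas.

(1,4), (2,4), (2,3), (2,2), (1,2), (1,1), (2,1), (3,1), (3,2), (3,3)

Any route must reach (1,1) and (2,2) and still end at (3,3) within 9 moves, so the order of the required stops is forced.
Route from (1,4): down 1 to (2,4), left 2 to (2,2), up 1 to (1,2), left 1 to (1,1), down 2 to (3,1), right 2 to (3,3) — 9 moves in all.
Check: all required cells visited; 9 ≤ 9 moves.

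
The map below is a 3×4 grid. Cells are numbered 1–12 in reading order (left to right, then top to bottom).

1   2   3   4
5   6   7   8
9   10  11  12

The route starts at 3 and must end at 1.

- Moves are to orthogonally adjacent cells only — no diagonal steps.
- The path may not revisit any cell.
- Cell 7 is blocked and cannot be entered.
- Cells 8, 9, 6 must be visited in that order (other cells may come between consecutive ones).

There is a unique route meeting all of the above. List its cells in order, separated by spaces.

The waypoints must appear in the order 8, 9, 6, with no cell reused.
Route from 3: right to 4, 2× down (reaching 12), 3× left (reaching 9), up to 5, right to 6, up to 2, left to 1 — 10 moves in all.
Check: order respected (8 at step 2, 9 at step 6, 6 at step 8).

3 4 8 12 11 10 9 5 6 2 1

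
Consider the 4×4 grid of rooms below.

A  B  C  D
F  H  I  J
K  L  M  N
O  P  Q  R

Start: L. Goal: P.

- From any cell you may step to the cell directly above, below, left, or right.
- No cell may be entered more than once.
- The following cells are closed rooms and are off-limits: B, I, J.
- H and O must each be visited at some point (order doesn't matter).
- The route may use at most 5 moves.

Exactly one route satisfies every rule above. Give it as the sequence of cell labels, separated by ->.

L -> H -> F -> K -> O -> P

The 5-move cap with required stops at H, O leaves no slack for detours.
Route from L: up 1 to H, left 1 to F, down 2 to O, right 1 to P — 5 moves in all.
Check: all required cells visited; 5 ≤ 5 moves.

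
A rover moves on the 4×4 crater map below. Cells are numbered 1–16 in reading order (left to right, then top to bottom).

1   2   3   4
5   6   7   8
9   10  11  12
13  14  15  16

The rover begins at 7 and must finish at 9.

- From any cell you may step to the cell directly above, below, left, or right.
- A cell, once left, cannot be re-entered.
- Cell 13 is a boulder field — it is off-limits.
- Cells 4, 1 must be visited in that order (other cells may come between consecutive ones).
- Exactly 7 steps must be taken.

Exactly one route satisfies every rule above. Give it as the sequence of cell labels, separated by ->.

7 -> 8 -> 4 -> 3 -> 2 -> 1 -> 5 -> 9

The waypoints must appear in the order 4, 1, with no cell reused.
Route from 7: right to 8, up to 4, 3× left (reaching 1), 2× down (reaching 9) — 7 moves in all.
Check: order respected (4 at step 2, 1 at step 5); 7 moves as required.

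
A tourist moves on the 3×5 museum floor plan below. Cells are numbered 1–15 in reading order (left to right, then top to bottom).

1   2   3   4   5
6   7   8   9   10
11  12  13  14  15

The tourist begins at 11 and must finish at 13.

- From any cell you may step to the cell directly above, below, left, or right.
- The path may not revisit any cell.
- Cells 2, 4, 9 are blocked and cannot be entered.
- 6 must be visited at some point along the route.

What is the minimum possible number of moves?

4

Any route passes through 6 somewhere between 11 and 13. Summing Manhattan distances along the two legs (11 → 6 → 13) gives a lower bound of 1 + 3 = 4 moves.
A route of 4 moves achieves this: 11 → 6 → 7 → 12 → 13.
Since 4 matches the lower bound, it is optimal.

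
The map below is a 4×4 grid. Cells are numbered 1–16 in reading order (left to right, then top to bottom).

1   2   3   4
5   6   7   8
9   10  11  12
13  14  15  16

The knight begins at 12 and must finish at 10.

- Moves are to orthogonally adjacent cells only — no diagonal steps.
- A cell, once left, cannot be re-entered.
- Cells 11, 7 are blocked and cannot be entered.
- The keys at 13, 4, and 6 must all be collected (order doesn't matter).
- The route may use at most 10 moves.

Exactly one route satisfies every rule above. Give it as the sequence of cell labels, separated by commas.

The 10-move cap with required stops at 13, 4, 6 leaves no slack for detours.
Route from 12: up 2 to 4, left 2 to 2, down 1 to 6, left 1 to 5, down 2 to 13, right 1 to 14, up 1 to 10 — 10 moves in all.
Check: all required cells visited; 10 ≤ 10 moves.

12, 8, 4, 3, 2, 6, 5, 9, 13, 14, 10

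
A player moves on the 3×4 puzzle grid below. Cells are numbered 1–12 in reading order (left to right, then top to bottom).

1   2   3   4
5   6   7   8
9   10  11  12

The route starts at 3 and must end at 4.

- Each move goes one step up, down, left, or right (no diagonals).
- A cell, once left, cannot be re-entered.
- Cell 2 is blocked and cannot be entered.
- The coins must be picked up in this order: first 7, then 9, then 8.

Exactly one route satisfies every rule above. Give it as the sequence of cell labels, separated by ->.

The waypoints must appear in the order 7, 9, 8, with no cell reused.
Route from 3: down to 7, 2× left (reaching 5), down to 9, 3× right (reaching 12), 2× up (reaching 4) — 9 moves in all.
Check: order respected (7 at step 1, 9 at step 4, 8 at step 8).

3 -> 7 -> 6 -> 5 -> 9 -> 10 -> 11 -> 12 -> 8 -> 4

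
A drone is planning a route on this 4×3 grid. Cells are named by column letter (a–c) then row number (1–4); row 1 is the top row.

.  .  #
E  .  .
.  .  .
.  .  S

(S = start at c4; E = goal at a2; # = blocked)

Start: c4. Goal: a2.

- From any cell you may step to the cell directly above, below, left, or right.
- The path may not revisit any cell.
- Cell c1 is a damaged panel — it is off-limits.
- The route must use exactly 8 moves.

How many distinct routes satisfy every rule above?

Need simple routes of exactly 8 moves from c4 to a2 (Manhattan distance 4, so 2 moves are spent on a detour and 2 undoing it).
Enumerating: c4 c3 c2 b2 b3 b4 a4 a3 a2 | c4 b4 b3 c3 c2 b2 b1 a1 a2 | c4 b4 a4 a3 b3 b2 b1 a1 a2 | c4 b4 a4 a3 b3 c3 c2 b2 a2.
That gives 4 routes.

4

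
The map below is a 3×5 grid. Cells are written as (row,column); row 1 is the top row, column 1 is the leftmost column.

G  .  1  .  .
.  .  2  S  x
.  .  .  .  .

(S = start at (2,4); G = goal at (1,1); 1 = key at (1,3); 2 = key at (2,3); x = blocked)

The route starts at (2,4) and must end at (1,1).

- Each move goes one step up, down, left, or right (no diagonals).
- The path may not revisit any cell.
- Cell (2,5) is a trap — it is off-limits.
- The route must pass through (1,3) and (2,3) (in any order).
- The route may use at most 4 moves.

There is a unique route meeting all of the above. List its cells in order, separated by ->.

(2,4) -> (2,3) -> (1,3) -> (1,2) -> (1,1)

The budget equals the shortest possible length, so every move has to be on a shortest route through the required cells.
Route from (2,4): left to (2,3), up to (1,3), 2× left (reaching (1,1)) — 4 moves in all.
Check: all required cells visited; 4 ≤ 4 moves.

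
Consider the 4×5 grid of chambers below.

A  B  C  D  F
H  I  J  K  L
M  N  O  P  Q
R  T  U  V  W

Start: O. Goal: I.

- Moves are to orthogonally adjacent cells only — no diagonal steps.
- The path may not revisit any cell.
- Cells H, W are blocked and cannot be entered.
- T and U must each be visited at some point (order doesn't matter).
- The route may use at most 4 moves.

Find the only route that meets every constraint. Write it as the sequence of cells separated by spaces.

Any route must reach T and U and still end at I within 4 moves, so the order of the required stops is forced.
Route from O: down to U, left to T, 2× up (reaching I) — 4 moves in all.
Check: all required cells visited; 4 ≤ 4 moves.

O U T N I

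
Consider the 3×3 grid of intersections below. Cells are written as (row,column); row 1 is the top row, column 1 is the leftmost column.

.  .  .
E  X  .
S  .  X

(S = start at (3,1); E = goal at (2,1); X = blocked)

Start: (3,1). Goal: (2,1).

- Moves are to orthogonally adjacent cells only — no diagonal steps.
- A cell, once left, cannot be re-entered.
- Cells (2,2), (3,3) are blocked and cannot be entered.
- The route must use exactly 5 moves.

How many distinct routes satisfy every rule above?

0

Need simple routes of exactly 5 moves from (3,1) to (2,1) (Manhattan distance 1, so 2 moves are spent on a detour and 2 undoing it).
No route satisfies every constraint, so the count is 0.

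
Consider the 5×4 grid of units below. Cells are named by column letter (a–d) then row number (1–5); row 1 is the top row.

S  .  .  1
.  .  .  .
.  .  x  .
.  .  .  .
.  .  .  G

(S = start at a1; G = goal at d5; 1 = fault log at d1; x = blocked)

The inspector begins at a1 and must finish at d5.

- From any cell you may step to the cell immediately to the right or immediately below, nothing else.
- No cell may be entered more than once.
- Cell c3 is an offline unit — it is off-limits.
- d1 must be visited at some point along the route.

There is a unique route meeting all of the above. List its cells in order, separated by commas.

a1, b1, c1, d1, d2, d3, d4, d5

Moves only go right or down, so the column and row indices never decrease.
Route from a1: 3× right (reaching d1), 4× down (reaching d5) — 7 moves in all.
Check: all required cells visited.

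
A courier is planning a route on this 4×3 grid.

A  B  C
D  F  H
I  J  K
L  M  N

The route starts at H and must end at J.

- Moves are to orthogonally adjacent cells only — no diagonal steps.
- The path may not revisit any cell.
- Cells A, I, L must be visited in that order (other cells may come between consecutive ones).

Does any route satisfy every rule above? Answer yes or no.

One route that works: H → C → B → A → D → I → L → M → J.

yes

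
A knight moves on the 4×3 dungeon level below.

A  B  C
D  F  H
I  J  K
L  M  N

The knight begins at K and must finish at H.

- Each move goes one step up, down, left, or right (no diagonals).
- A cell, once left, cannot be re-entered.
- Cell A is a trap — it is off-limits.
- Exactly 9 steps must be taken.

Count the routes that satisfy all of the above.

Need simple routes of exactly 9 moves from K to H (Manhattan distance 1, so 4 moves are spent on a detour and 4 undoing it).
Enumerating: K N M J I D F B C H | K N M L I D F B C H | K N M L I J F B C H | K J M L I D F B C H.
That gives 4 routes.

4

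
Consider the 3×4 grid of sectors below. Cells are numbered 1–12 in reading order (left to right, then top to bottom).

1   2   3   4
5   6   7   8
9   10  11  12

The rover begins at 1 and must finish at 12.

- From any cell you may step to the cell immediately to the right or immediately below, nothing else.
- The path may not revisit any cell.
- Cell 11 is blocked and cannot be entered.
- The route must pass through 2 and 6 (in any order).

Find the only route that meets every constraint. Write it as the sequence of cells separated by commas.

Moves only go right or down, so the column and row indices never decrease.
Route from 1: right to 2, down to 6, 2× right (reaching 8), down to 12 — 5 moves in all.
Check: all required cells visited.

1, 2, 6, 7, 8, 12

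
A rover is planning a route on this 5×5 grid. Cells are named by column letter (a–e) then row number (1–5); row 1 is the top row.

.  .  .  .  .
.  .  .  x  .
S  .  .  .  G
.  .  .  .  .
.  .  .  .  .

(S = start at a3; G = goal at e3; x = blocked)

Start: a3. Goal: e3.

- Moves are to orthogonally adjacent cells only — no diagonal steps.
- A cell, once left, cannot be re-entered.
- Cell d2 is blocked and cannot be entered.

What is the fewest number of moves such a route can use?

The Manhattan distance from a3 to e3 is |3−3| + |1−5| = 4, so at least 4 moves are needed.
A route of 4 moves achieves this: a3 → b3 → c3 → d3 → e3.
Since 4 matches the lower bound, it is optimal.

4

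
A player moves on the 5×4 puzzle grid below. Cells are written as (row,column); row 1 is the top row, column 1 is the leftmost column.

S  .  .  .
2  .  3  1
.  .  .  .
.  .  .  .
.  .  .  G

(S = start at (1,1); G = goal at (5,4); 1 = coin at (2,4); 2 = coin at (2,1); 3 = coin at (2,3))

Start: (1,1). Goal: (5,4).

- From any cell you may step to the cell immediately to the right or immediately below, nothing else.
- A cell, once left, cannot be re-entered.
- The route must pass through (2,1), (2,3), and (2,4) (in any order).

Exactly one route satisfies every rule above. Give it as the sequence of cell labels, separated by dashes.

Moves only go right or down, so the column and row indices never decrease.
Route from (1,1): down to (2,1), 3× right (reaching (2,4)), 3× down (reaching (5,4)) — 7 moves in all.
Check: all required cells visited.

(1,1) - (2,1) - (2,2) - (2,3) - (2,4) - (3,4) - (4,4) - (5,4)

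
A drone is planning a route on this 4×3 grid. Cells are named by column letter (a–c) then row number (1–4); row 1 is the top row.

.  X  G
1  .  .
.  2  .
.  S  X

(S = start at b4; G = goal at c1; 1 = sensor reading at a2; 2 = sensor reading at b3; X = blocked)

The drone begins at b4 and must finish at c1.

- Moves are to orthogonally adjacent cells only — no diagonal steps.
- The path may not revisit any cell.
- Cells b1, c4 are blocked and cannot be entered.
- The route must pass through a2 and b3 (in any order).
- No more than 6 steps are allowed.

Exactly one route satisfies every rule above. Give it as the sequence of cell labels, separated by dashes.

The budget equals the shortest possible length, so every move has to be on a shortest route through the required cells.
Route from b4: up 1 to b3, left 1 to a3, up 1 to a2, right 2 to c2, up 1 to c1 — 6 moves in all.
Check: all required cells visited; 6 ≤ 6 moves.

b4 - b3 - a3 - a2 - b2 - c2 - c1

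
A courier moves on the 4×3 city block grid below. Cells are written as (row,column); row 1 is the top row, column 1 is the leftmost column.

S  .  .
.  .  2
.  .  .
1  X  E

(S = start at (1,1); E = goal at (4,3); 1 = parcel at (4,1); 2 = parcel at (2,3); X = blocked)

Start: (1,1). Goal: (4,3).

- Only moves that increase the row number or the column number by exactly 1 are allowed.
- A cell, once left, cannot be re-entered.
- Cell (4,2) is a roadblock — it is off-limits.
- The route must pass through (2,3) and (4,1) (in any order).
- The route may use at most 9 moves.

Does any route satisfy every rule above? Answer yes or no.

(4,1) is below but to the left of (2,3): going (2,3) → (4,1) would need a leftward move and (4,1) → (2,3) an upward move, so no right/down-only route can visit both required cells.

no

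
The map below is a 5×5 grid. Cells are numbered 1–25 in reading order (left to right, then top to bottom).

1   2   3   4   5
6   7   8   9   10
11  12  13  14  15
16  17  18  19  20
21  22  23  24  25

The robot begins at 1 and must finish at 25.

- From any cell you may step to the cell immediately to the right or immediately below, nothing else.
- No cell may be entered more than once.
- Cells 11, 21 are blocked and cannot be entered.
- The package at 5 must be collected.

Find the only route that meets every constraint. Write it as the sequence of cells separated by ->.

Moves only go right or down, so the column and row indices never decrease.
Route from 1: 4× right (reaching 5), 4× down (reaching 25) — 8 moves in all.
Check: all required cells visited.

1 -> 2 -> 3 -> 4 -> 5 -> 10 -> 15 -> 20 -> 25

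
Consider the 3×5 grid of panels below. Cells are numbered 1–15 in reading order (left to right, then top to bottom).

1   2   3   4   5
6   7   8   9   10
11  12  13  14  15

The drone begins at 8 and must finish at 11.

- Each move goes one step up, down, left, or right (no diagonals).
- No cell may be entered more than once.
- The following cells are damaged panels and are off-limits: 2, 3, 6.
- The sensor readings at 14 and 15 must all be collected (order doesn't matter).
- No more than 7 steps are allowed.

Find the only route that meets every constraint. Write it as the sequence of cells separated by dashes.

8 - 9 - 10 - 15 - 14 - 13 - 12 - 11

The budget equals the shortest possible length, so every move has to be on a shortest route through the required cells.
Route from 8: right 2 to 10, down 1 to 15, left 4 to 11 — 7 moves in all.
Check: all required cells visited; 7 ≤ 7 moves.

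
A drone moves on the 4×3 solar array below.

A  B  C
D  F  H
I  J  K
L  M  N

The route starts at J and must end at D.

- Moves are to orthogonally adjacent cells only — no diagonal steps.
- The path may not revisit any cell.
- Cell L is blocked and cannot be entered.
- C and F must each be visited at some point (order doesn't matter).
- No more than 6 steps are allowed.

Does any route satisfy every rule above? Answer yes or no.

yes

One route that works: J → F → H → C → B → A → D.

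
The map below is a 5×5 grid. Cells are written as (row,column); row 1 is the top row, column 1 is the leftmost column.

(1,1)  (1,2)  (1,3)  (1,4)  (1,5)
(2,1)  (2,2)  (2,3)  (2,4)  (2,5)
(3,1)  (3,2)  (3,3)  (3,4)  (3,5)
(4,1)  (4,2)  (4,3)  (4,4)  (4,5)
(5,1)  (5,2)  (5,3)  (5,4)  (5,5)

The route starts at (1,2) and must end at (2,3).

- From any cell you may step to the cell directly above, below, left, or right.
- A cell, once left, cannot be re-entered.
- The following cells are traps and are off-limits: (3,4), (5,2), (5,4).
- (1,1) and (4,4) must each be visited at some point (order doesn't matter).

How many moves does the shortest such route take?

12

Any route passes through (1,1) and (4,4) in some order between (1,2) and (2,3). Summing Manhattan distances along each leg and taking the cheapest ordering ((1,2) → (1,1) → (4,4) → (2,3)) gives a lower bound of 1 + 6 + 3 = 10 moves.
The shortest route satisfying every rule uses 12 moves: (1,2) → (1,1) → (2,1) → (3,1) → (4,1) → (4,2) → (4,3) → (4,4) → (4,5) → (3,5) → (2,5) → (2,4) → (2,3).
The bound of 10 isn't tight here; checking systematically, no route of length 10 through 11 satisfies every constraint, so 12 is the minimum.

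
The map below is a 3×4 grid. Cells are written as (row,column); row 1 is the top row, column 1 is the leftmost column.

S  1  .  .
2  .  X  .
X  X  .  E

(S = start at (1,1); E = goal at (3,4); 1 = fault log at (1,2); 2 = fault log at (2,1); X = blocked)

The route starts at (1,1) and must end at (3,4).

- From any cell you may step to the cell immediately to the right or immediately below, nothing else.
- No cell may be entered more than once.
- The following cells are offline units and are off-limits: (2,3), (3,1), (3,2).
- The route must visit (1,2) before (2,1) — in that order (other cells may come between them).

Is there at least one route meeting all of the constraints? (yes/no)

no

(2,1) lies to the left of (1,2), so going from (1,2) to (2,1) would need a leftward move — but moves only go right/down, so (1,2) cannot be visited before (2,1).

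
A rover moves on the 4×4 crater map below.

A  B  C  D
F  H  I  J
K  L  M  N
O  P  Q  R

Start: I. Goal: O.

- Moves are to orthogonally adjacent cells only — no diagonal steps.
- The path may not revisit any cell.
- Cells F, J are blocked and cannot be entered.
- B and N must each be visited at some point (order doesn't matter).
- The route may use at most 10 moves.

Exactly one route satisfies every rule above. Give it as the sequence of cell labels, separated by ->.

The 10-move cap with required stops at B, N leaves no slack for detours.
Route from I: up to C, left to B, 2× down (reaching L), 2× right (reaching N), down to R, 3× left (reaching O) — 10 moves in all.
Check: all required cells visited; 10 ≤ 10 moves.

I -> C -> B -> H -> L -> M -> N -> R -> Q -> P -> O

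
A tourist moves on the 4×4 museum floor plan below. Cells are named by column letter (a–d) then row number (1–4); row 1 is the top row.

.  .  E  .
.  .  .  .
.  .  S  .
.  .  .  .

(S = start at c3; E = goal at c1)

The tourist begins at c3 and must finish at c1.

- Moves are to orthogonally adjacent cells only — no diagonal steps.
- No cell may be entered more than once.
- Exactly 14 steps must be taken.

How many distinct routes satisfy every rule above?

Need simple routes of exactly 14 moves from c3 to c1 (Manhattan distance 2, so 6 moves are spent on a detour and 6 undoing it).
Branch systematically from the start, pruning whenever the remaining move budget drops below the Manhattan distance to c1 or differs from it in parity. Grouping the completions by first move — via c2: 3; via c4: 1; via b3: 4; via d3: 2 — and summing: 3 + 1 + 4 + 2 = 10.
That gives 10 routes.

10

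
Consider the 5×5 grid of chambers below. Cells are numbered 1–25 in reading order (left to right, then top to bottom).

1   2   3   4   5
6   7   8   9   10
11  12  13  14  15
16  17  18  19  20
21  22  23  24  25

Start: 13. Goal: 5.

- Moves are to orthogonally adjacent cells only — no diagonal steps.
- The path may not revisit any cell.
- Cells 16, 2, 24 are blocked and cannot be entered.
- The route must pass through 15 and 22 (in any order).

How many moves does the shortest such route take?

Any route passes through 15 and 22 in some order between 13 and 5. Summing Manhattan distances along each leg and taking the cheapest ordering (13 → 22 → 15 → 5) gives a lower bound of 3 + 5 + 2 = 10 moves.
A route of 10 moves achieves this: 13 → 12 → 17 → 22 → 23 → 18 → 19 → 14 → 15 → 10 → 5.
Since 10 matches the lower bound, it is optimal.

10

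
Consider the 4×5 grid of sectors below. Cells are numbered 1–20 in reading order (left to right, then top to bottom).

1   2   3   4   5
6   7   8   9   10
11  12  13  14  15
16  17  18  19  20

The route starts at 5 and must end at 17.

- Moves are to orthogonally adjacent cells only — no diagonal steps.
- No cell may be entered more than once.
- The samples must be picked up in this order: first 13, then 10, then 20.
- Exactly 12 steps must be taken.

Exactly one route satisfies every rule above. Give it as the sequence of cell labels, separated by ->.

5 -> 4 -> 3 -> 8 -> 13 -> 14 -> 9 -> 10 -> 15 -> 20 -> 19 -> 18 -> 17

The waypoints must appear in the order 13, 10, 20, with no cell reused.
Route from 5: left 2 to 3, down 2 to 13, right 1 to 14, up 1 to 9, right 1 to 10, down 2 to 20, left 3 to 17 — 12 moves in all.
Check: order respected (13 at step 4, 10 at step 7, 20 at step 9); 12 moves as required.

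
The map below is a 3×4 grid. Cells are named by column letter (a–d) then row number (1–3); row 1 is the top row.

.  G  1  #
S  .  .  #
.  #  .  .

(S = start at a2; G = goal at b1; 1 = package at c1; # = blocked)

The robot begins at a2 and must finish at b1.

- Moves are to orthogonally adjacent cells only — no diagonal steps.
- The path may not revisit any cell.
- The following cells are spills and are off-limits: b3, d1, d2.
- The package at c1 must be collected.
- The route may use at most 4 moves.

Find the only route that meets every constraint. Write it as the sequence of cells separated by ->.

The 4-move cap with required stops at c1 leaves no slack for detours.
Route from a2: 2× right (reaching c2), up to c1, left to b1 — 4 moves in all.
Check: all required cells visited; 4 ≤ 4 moves.

a2 -> b2 -> c2 -> c1 -> b1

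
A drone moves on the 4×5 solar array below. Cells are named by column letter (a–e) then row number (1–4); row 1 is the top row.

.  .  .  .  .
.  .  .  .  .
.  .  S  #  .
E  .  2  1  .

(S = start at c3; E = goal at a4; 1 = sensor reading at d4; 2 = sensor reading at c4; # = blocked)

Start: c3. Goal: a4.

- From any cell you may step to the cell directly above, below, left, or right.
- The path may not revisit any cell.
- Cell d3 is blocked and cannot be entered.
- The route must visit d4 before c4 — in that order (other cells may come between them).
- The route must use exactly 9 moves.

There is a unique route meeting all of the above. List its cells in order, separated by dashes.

The waypoints must appear in the order d4, c4, with no cell reused.
Route from c3: up 1 to c2, right 2 to e2, down 2 to e4, left 4 to a4 — 9 moves in all.
Check: order respected (1 at step 6, 2 at step 7); 9 moves as required.

c3 - c2 - d2 - e2 - e3 - e4 - d4 - c4 - b4 - a4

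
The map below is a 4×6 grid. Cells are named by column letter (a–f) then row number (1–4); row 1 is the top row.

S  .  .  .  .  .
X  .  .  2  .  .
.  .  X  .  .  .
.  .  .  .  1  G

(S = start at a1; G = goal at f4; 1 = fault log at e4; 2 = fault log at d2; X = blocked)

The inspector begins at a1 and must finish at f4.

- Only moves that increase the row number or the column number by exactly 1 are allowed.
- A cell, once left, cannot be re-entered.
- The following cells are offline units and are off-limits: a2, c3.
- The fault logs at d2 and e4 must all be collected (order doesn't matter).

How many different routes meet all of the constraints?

9

A right/down-only route from a1 to f4 makes exactly 3 down-moves and 5 right-moves in some order.
With no other constraints that would be C(8,3) = 56 routes.
A monotone route can only reach the required cells in the order d2, e4, so split there and multiply the segment counts (each segment already excludes blocked cells): a1→d2: 3; d2→e4: 3; e4→f4: 1; product = 9.
That gives 9 routes.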